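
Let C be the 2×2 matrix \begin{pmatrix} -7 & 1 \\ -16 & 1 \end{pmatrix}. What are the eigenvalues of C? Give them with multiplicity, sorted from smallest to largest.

-3, -3

Characteristic polynomial: p(μ) = μ^2 + 6μ + 9 = (μ + 3)^2.
Roots (with multiplicity): -3, -3.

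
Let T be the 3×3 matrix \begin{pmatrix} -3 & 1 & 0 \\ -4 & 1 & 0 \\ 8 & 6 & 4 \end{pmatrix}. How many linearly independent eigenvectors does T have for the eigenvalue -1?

T + 1I = [[-2, 1, 0], [-4, 2, 0], [8, 6, 5]].
This matrix has rank 2, so its null space has dimension 3 − 2 = 1.

1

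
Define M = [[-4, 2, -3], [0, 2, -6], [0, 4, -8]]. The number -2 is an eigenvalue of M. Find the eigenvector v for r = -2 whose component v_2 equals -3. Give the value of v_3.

-2

M + 2I = [[-2, 2, -3], [0, 4, -6], [0, 4, -6]].
Solving (M + 2I)v = 0 gives the eigenspace spanned by (0, -3, -2).
With v_2 = -3, v = (0, -3, -2), so v_3 = -2.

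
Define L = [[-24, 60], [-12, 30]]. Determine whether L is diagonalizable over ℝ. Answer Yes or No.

Characteristic polynomial: p(λ) = λ^2 - 6λ = λ(λ - 6).
All 2 eigenvalues are distinct, so L is diagonalizable.

Yes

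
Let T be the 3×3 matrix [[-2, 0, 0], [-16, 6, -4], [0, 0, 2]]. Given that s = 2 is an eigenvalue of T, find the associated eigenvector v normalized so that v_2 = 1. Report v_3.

T − 2I = [[-4, 0, 0], [-16, 4, -4], [0, 0, 0]].
Solving (T − 2I)v = 0 gives the eigenspace spanned by (0, 1, 1).
With v_2 = 1, v = (0, 1, 1), so v_3 = 1.

1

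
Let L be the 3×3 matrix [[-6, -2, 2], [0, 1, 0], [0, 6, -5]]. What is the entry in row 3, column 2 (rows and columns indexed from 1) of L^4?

Characteristic polynomial: μ^3 + 10μ^2 + 19μ - 30 = (μ - 1)(μ + 5)(μ + 6), so the eigenvalues are -6, -5, 1.
μ=-6: eigenvector (1, 0, 0).
μ=1: eigenvector (0, 1, 1).
μ=-5: eigenvector (2, 0, 1).
P = [[1, 0, 2], [0, 1, 0], [0, 1, 1]], D = diag(-6, 1, -5), P⁻¹ = [[1, 2, -2], [0, 1, 0], [0, -1, 1]].
L⁴ = P·diag(1296, 1, 625)·P⁻¹ = [[1296, 1342, -1342], [0, 1, 0], [0, -624, 625]].
The requested entry is -624.

-624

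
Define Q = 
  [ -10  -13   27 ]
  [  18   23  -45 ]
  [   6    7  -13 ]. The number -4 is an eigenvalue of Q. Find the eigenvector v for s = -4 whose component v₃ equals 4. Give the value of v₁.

Q + 4I = [[-6, -13, 27], [18, 27, -45], [6, 7, -9]].
Solving (Q + 4I)v = 0 gives the eigenspace spanned by (-8, 12, 4).
With v₃ = 4, v = (-8, 12, 4), so v₁ = -8.

-8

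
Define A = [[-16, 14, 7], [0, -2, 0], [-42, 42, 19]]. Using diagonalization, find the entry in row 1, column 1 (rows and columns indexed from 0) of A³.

Characteristic polynomial: r^3 - r^2 - 16r - 20 = (r - 5)(r + 2)^2, so the eigenvalues are -2, -2, 5.
r=-2: eigenvector (1, 0, 2).
r=-2: eigenvector (-2, 1, -6).
r=5: eigenvector (1, 0, 3).
P = [[1, -2, 1], [0, 1, 0], [2, -6, 3]], D = diag(-2, -2, 5), P⁻¹ = [[3, 0, -1], [0, 1, 0], [-2, 2, 1]].
A³ = P·diag(-8, -8, 125)·P⁻¹ = [[-274, 266, 133], [0, -8, 0], [-798, 798, 391]].
The requested entry is -8.

-8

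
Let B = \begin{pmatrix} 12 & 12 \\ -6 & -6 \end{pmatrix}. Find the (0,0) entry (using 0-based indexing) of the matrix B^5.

15552

Characteristic polynomial: λ^2 - 6λ = λ(λ - 6), so the eigenvalues are 0, 6.
λ=6: eigenvector (2, -1).
λ=0: eigenvector (-1, 1).
P = [[2, -1], [-1, 1]], D = diag(6, 0), P⁻¹ = [[1, 1], [1, 2]].
B⁵ = P·diag(7776, 0)·P⁻¹ = [[15552, 15552], [-7776, -7776]].
The requested entry is 15552.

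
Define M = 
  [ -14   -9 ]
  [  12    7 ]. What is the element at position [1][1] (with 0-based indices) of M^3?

343

Characteristic polynomial: λ^2 + 7λ + 10 = (λ + 2)(λ + 5), so the eigenvalues are -5, -2.
λ=-5: eigenvector (1, -1).
λ=-2: eigenvector (-3, 4).
P = [[1, -3], [-1, 4]], D = diag(-5, -2), P⁻¹ = [[4, 3], [1, 1]].
M³ = P·diag(-125, -8)·P⁻¹ = [[-476, -351], [468, 343]].
The requested entry is 343.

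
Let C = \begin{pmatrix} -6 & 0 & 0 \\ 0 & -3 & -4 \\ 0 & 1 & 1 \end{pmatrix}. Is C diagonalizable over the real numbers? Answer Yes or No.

Characteristic polynomial: p(μ) = μ^3 + 8μ^2 + 13μ + 6 = (μ + 1)^2(μ + 6).
μ = -1 has algebraic multiplicity 2; rank(C + 1I) = 2, so geometric multiplicity = 1.
Geometric multiplicity < algebraic multiplicity, so C is not diagonalizable.

No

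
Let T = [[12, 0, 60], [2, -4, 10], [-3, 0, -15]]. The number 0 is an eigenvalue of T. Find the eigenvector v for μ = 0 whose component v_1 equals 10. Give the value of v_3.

-2

T = [[12, 0, 60], [2, -4, 10], [-3, 0, -15]].
Solving (T)v = 0 gives the eigenspace spanned by (10, 0, -2).
With v_1 = 10, v = (10, 0, -2), so v_3 = -2.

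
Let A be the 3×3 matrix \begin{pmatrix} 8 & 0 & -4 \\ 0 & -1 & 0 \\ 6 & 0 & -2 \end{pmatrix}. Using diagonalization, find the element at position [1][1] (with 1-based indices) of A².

Characteristic polynomial: λ^3 - 5λ^2 + 2λ + 8 = (λ - 4)(λ - 2)(λ + 1), so the eigenvalues are -1, 2, 4.
λ=4: eigenvector (1, 0, 1).
λ=2: eigenvector (2, 0, 3).
λ=-1: eigenvector (0, 1, 0).
P = [[1, 2, 0], [0, 0, 1], [1, 3, 0]], D = diag(4, 2, -1), P⁻¹ = [[3, 0, -2], [-1, 0, 1], [0, 1, 0]].
A² = P·diag(16, 4, 1)·P⁻¹ = [[40, 0, -24], [0, 1, 0], [36, 0, -20]].
The requested entry is 40.

40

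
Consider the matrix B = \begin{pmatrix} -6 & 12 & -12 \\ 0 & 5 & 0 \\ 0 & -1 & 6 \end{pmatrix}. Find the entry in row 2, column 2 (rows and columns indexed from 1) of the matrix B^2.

25

Characteristic polynomial: μ^3 - 5μ^2 - 36μ + 180 = (μ - 6)(μ - 5)(μ + 6), so the eigenvalues are -6, 5, 6.
μ=-6: eigenvector (1, 0, 0).
μ=5: eigenvector (0, 1, 1).
μ=6: eigenvector (-1, 0, 1).
P = [[1, 0, -1], [0, 1, 0], [0, 1, 1]], D = diag(-6, 5, 6), P⁻¹ = [[1, -1, 1], [0, 1, 0], [0, -1, 1]].
B² = P·diag(36, 25, 36)·P⁻¹ = [[36, 0, 0], [0, 25, 0], [0, -11, 36]].
The requested entry is 25.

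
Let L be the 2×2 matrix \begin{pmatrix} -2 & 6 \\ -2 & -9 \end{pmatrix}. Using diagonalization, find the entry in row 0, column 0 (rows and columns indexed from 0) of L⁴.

-1388

Characteristic polynomial: λ^2 + 11λ + 30 = (λ + 5)(λ + 6), so the eigenvalues are -6, -5.
λ=-6: eigenvector (3, -2).
λ=-5: eigenvector (-2, 1).
P = [[3, -2], [-2, 1]], D = diag(-6, -5), P⁻¹ = [[-1, -2], [-2, -3]].
L⁴ = P·diag(1296, 625)·P⁻¹ = [[-1388, -4026], [1342, 3309]].
The requested entry is -1388.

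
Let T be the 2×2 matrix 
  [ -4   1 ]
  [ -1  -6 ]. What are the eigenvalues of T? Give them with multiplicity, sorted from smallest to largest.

Characteristic polynomial: p(μ) = μ^2 + 10μ + 25 = (μ + 5)^2.
Roots (with multiplicity): -5, -5.

-5, -5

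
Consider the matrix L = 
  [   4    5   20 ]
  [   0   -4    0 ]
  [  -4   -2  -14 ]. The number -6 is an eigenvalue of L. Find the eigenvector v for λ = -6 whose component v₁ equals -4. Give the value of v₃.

L + 6I = [[10, 5, 20], [0, 2, 0], [-4, -2, -8]].
Solving (L + 6I)v = 0 gives the eigenspace spanned by (-4, 0, 2).
With v₁ = -4, v = (-4, 0, 2), so v₃ = 2.

2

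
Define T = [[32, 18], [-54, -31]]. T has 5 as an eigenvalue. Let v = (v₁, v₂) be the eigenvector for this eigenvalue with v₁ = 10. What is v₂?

T − 5I = [[27, 18], [-54, -36]].
Solving (T − 5I)v = 0 gives the eigenspace spanned by (10, -15).
With v₁ = 10, v = (10, -15), so v₂ = -15.

-15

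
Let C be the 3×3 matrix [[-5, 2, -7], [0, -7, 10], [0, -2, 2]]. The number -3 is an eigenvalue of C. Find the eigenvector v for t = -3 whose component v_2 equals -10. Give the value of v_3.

C + 3I = [[-2, 2, -7], [0, -4, 10], [0, -2, 5]].
Solving (C + 3I)v = 0 gives the eigenspace spanned by (4, -10, -4).
With v_2 = -10, v = (4, -10, -4), so v_3 = -4.

-4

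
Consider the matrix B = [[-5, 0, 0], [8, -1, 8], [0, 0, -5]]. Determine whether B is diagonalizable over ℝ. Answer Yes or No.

Yes

Characteristic polynomial: p(μ) = μ^3 + 11μ^2 + 35μ + 25 = (μ + 1)(μ + 5)^2.
μ = -5 has algebraic multiplicity 2; rank(B + 5I) = 1, so geometric multiplicity = 2.
Every eigenvalue has geometric = algebraic multiplicity, so B is diagonalizable.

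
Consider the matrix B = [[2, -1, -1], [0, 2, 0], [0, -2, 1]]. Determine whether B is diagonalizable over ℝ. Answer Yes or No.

No

Characteristic polynomial: p(λ) = λ^3 - 5λ^2 + 8λ - 4 = (λ - 2)^2(λ - 1).
λ = 2 has algebraic multiplicity 2; rank(B − 2I) = 2, so geometric multiplicity = 1.
Geometric multiplicity < algebraic multiplicity, so B is not diagonalizable.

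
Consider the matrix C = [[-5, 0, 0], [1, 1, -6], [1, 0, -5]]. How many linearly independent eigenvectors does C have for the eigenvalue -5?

1

C + 5I = [[0, 0, 0], [1, 6, -6], [1, 0, 0]].
This matrix has rank 2, so its null space has dimension 3 − 2 = 1.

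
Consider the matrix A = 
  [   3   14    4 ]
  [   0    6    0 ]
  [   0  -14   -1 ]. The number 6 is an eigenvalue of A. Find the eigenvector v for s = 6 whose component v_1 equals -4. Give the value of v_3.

A − 6I = [[-3, 14, 4], [0, 0, 0], [0, -14, -7]].
Solving (A − 6I)v = 0 gives the eigenspace spanned by (-4, -2, 4).
With v_1 = -4, v = (-4, -2, 4), so v_3 = 4.

4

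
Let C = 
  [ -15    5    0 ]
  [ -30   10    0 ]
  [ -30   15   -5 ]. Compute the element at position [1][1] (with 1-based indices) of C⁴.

1875

Characteristic polynomial: μ^3 + 10μ^2 + 25μ = μ(μ + 5)^2, so the eigenvalues are -5, -5, 0.
μ=-5: eigenvector (1, 2, 3).
μ=0: eigenvector (1, 3, 3).
μ=-5: eigenvector (0, 0, 1).
P = [[1, 1, 0], [2, 3, 0], [3, 3, 1]], D = diag(-5, 0, -5), P⁻¹ = [[3, -1, 0], [-2, 1, 0], [-3, 0, 1]].
C⁴ = P·diag(625, 0, 625)·P⁻¹ = [[1875, -625, 0], [3750, -1250, 0], [3750, -1875, 625]].
The requested entry is 1875.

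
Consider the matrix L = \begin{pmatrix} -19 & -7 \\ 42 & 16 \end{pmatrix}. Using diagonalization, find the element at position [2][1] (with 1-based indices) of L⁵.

18942

Characteristic polynomial: λ^2 + 3λ - 10 = (λ - 2)(λ + 5), so the eigenvalues are -5, 2.
λ=2: eigenvector (1, -3).
λ=-5: eigenvector (1, -2).
P = [[1, 1], [-3, -2]], D = diag(2, -5), P⁻¹ = [[-2, -1], [3, 1]].
L⁵ = P·diag(32, -3125)·P⁻¹ = [[-9439, -3157], [18942, 6346]].
The requested entry is 18942.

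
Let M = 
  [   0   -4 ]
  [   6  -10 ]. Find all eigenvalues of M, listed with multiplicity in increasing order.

Characteristic polynomial: p(t) = t^2 + 10t + 24 = (t + 4)(t + 6).
Roots (with multiplicity): -6, -4.

-6, -4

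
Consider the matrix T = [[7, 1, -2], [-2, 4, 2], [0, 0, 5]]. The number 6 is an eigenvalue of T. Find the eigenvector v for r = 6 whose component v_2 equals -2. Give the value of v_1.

T − 6I = [[1, 1, -2], [-2, -2, 2], [0, 0, -1]].
Solving (T − 6I)v = 0 gives the eigenspace spanned by (2, -2, 0).
With v_2 = -2, v = (2, -2, 0), so v_1 = 2.

2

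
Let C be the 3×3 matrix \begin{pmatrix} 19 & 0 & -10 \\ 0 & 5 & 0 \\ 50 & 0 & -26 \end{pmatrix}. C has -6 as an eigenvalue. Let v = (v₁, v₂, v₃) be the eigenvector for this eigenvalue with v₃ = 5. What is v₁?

2

C + 6I = [[25, 0, -10], [0, 11, 0], [50, 0, -20]].
Solving (C + 6I)v = 0 gives the eigenspace spanned by (2, 0, 5).
With v₃ = 5, v = (2, 0, 5), so v₁ = 2.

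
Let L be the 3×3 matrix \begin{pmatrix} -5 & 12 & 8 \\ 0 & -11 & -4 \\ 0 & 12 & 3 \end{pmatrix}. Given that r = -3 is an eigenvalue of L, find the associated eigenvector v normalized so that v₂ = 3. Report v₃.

-6

L + 3I = [[-2, 12, 8], [0, -8, -4], [0, 12, 6]].
Solving (L + 3I)v = 0 gives the eigenspace spanned by (-6, 3, -6).
With v₂ = 3, v = (-6, 3, -6), so v₃ = -6.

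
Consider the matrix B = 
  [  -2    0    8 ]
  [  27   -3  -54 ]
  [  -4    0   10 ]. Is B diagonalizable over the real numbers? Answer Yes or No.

Characteristic polynomial: p(s) = s^3 - 5s^2 - 12s + 36 = (s - 6)(s - 2)(s + 3).
All 3 eigenvalues are distinct, so B is diagonalizable.

Yes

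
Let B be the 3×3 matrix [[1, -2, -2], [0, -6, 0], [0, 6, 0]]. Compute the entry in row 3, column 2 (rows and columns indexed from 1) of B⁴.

-1296

Characteristic polynomial: t^3 + 5t^2 - 6t = t(t - 1)(t + 6), so the eigenvalues are -6, 0, 1.
t=1: eigenvector (1, 0, 0).
t=-6: eigenvector (0, 1, -1).
t=0: eigenvector (2, 0, 1).
P = [[1, 0, 2], [0, 1, 0], [0, -1, 1]], D = diag(1, -6, 0), P⁻¹ = [[1, -2, -2], [0, 1, 0], [0, 1, 1]].
B⁴ = P·diag(1, 1296, 0)·P⁻¹ = [[1, -2, -2], [0, 1296, 0], [0, -1296, 0]].
The requested entry is -1296.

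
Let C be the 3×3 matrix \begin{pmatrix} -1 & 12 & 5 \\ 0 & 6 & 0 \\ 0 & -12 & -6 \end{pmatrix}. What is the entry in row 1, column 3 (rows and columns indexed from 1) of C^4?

-1295

Characteristic polynomial: μ^3 + μ^2 - 36μ - 36 = (μ - 6)(μ + 1)(μ + 6), so the eigenvalues are -6, -1, 6.
μ=-1: eigenvector (1, 0, 0).
μ=-6: eigenvector (-1, 0, 1).
μ=6: eigenvector (-1, -1, 1).
P = [[1, -1, -1], [0, 0, -1], [0, 1, 1]], D = diag(-1, -6, 6), P⁻¹ = [[1, 0, 1], [0, 1, 1], [0, -1, 0]].
C⁴ = P·diag(1, 1296, 1296)·P⁻¹ = [[1, 0, -1295], [0, 1296, 0], [0, 0, 1296]].
The requested entry is -1295.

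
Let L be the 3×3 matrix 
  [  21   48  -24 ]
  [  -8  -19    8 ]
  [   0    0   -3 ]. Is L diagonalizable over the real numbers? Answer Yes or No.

Yes

Characteristic polynomial: p(λ) = λ^3 + λ^2 - 21λ - 45 = (λ - 5)(λ + 3)^2.
λ = -3 has algebraic multiplicity 2; rank(L + 3I) = 1, so geometric multiplicity = 2.
Every eigenvalue has geometric = algebraic multiplicity, so L is diagonalizable.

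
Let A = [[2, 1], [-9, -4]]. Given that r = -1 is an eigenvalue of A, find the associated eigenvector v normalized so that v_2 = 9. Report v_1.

A + 1I = [[3, 1], [-9, -3]].
Solving (A + 1I)v = 0 gives the eigenspace spanned by (-3, 9).
With v_2 = 9, v = (-3, 9), so v_1 = -3.

-3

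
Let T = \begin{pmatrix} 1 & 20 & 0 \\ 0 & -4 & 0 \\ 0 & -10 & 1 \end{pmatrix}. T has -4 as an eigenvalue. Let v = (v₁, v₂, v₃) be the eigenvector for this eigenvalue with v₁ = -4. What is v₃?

2

T + 4I = [[5, 20, 0], [0, 0, 0], [0, -10, 5]].
Solving (T + 4I)v = 0 gives the eigenspace spanned by (-4, 1, 2).
With v₁ = -4, v = (-4, 1, 2), so v₃ = 2.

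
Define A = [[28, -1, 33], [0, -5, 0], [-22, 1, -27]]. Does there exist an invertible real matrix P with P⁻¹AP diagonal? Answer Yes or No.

No

Characteristic polynomial: p(r) = r^3 + 4r^2 - 35r - 150 = (r - 6)(r + 5)^2.
r = -5 has algebraic multiplicity 2; rank(A + 5I) = 2, so geometric multiplicity = 1.
Geometric multiplicity < algebraic multiplicity, so A is not diagonalizable.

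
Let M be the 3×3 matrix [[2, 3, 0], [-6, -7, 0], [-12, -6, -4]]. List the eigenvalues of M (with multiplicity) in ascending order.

Characteristic polynomial: p(μ) = μ^3 + 9μ^2 + 24μ + 16 = (μ + 1)(μ + 4)^2.
Roots (with multiplicity): -4, -4, -1.

-4, -4, -1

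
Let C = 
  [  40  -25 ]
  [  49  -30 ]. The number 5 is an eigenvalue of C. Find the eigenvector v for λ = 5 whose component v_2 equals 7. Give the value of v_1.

5

C − 5I = [[35, -25], [49, -35]].
Solving (C − 5I)v = 0 gives the eigenspace spanned by (5, 7).
With v_2 = 7, v = (5, 7), so v_1 = 5.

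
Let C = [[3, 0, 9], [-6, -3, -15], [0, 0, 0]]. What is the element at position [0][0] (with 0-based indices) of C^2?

9

Characteristic polynomial: μ^3 - 9μ = μ(μ - 3)(μ + 3), so the eigenvalues are -3, 0, 3.
μ=3: eigenvector (1, -1, 0).
μ=0: eigenvector (-3, 1, 1).
μ=-3: eigenvector (0, 1, 0).
P = [[1, -3, 0], [-1, 1, 1], [0, 1, 0]], D = diag(3, 0, -3), P⁻¹ = [[1, 0, 3], [0, 0, 1], [1, 1, 2]].
C² = P·diag(9, 0, 9)·P⁻¹ = [[9, 0, 27], [0, 9, -9], [0, 0, 0]].
The requested entry is 9.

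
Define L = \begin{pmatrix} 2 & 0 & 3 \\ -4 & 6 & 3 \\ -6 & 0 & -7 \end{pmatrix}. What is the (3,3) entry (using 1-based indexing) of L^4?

Characteristic polynomial: λ^3 - λ^2 - 26λ - 24 = (λ - 6)(λ + 1)(λ + 4), so the eigenvalues are -4, -1, 6.
λ=6: eigenvector (0, 1, 0).
λ=-1: eigenvector (1, 1, -1).
λ=-4: eigenvector (-1, -1, 2).
P = [[0, 1, -1], [1, 1, -1], [0, -1, 2]], D = diag(6, -1, -4), P⁻¹ = [[-1, 1, 0], [2, 0, 1], [1, 0, 1]].
L⁴ = P·diag(1296, 1, 256)·P⁻¹ = [[-254, 0, -255], [-1550, 1296, -255], [510, 0, 511]].
The requested entry is 511.

511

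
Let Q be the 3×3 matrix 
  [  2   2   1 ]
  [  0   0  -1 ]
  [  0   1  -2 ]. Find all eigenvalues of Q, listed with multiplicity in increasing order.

Characteristic polynomial: p(λ) = λ^3 - 3λ - 2 = (λ - 2)(λ + 1)^2.
Roots (with multiplicity): -1, -1, 2.

-1, -1, 2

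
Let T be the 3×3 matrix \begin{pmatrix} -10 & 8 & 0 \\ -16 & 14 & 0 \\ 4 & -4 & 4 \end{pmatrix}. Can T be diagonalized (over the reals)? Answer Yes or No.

Yes

Characteristic polynomial: p(λ) = λ^3 - 8λ^2 + 4λ + 48 = (λ - 6)(λ - 4)(λ + 2).
All 3 eigenvalues are distinct, so T is diagonalizable.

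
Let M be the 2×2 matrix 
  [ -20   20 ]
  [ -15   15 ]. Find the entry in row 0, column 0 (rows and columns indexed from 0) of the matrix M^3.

Characteristic polynomial: λ^2 + 5λ = λ(λ + 5), so the eigenvalues are -5, 0.
λ=-5: eigenvector (4, 3).
λ=0: eigenvector (1, 1).
P = [[4, 1], [3, 1]], D = diag(-5, 0), P⁻¹ = [[1, -1], [-3, 4]].
M³ = P·diag(-125, 0)·P⁻¹ = [[-500, 500], [-375, 375]].
The requested entry is -500.

-500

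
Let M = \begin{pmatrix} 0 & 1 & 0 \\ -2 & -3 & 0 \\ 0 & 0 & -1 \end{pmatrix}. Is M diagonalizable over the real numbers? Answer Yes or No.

Yes

Characteristic polynomial: p(t) = t^3 + 4t^2 + 5t + 2 = (t + 1)^2(t + 2).
t = -1 has algebraic multiplicity 2; rank(M + 1I) = 1, so geometric multiplicity = 2.
Every eigenvalue has geometric = algebraic multiplicity, so M is diagonalizable.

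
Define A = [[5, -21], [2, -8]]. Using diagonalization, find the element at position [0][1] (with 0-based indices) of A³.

Characteristic polynomial: t^2 + 3t + 2 = (t + 1)(t + 2), so the eigenvalues are -2, -1.
t=-1: eigenvector (7, 2).
t=-2: eigenvector (3, 1).
P = [[7, 3], [2, 1]], D = diag(-1, -2), P⁻¹ = [[1, -3], [-2, 7]].
A³ = P·diag(-1, -8)·P⁻¹ = [[41, -147], [14, -50]].
The requested entry is -147.

-147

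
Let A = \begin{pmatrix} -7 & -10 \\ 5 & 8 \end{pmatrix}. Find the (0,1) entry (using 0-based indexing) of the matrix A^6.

-1330

Characteristic polynomial: λ^2 - λ - 6 = (λ - 3)(λ + 2), so the eigenvalues are -2, 3.
λ=3: eigenvector (1, -1).
λ=-2: eigenvector (2, -1).
P = [[1, 2], [-1, -1]], D = diag(3, -2), P⁻¹ = [[-1, -2], [1, 1]].
A⁶ = P·diag(729, 64)·P⁻¹ = [[-601, -1330], [665, 1394]].
The requested entry is -1330.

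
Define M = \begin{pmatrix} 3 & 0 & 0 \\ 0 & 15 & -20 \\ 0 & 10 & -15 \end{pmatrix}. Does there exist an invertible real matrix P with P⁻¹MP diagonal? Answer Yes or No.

Yes

Characteristic polynomial: p(s) = s^3 - 3s^2 - 25s + 75 = (s - 5)(s - 3)(s + 5).
All 3 eigenvalues are distinct, so M is diagonalizable.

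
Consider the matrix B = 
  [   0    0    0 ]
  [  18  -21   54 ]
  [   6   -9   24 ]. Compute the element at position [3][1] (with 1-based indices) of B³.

Characteristic polynomial: λ^3 - 3λ^2 - 18λ = λ(λ - 6)(λ + 3), so the eigenvalues are -3, 0, 6.
λ=-3: eigenvector (0, 3, 1).
λ=0: eigenvector (1, 6, 2).
λ=6: eigenvector (0, 2, 1).
P = [[0, 1, 0], [3, 6, 2], [1, 2, 1]], D = diag(-3, 0, 6), P⁻¹ = [[-2, 1, -2], [1, 0, 0], [0, -1, 3]].
B³ = P·diag(-27, 0, 216)·P⁻¹ = [[0, 0, 0], [162, -513, 1458], [54, -243, 702]].
The requested entry is 54.

54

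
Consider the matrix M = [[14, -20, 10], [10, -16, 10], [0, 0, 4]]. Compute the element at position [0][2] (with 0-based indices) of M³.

Characteristic polynomial: s^3 - 2s^2 - 32s + 96 = (s - 4)^2(s + 6), so the eigenvalues are -6, 4, 4.
s=-6: eigenvector (1, 1, 0).
s=4: eigenvector (1, 1, 1).
s=4: eigenvector (0, 1, 2).
P = [[1, 1, 0], [1, 1, 1], [0, 1, 2]], D = diag(-6, 4, 4), P⁻¹ = [[-1, 2, -1], [2, -2, 1], [-1, 1, 0]].
M³ = P·diag(-216, 64, 64)·P⁻¹ = [[344, -560, 280], [280, -496, 280], [0, 0, 64]].
The requested entry is 280.

280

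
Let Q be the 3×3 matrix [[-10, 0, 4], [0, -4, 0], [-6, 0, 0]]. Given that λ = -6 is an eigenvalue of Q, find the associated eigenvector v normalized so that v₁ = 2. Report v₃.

Q + 6I = [[-4, 0, 4], [0, 2, 0], [-6, 0, 6]].
Solving (Q + 6I)v = 0 gives the eigenspace spanned by (2, 0, 2).
With v₁ = 2, v = (2, 0, 2), so v₃ = 2.

2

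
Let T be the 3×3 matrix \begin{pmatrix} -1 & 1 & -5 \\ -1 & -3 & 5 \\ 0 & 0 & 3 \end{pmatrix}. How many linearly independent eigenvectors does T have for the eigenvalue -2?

T + 2I = [[1, 1, -5], [-1, -1, 5], [0, 0, 5]].
This matrix has rank 2, so its null space has dimension 3 − 2 = 1.

1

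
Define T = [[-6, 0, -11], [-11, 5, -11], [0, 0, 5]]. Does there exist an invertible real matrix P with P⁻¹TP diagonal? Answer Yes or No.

Yes

Characteristic polynomial: p(λ) = λ^3 - 4λ^2 - 35λ + 150 = (λ - 5)^2(λ + 6).
λ = 5 has algebraic multiplicity 2; rank(T − 5I) = 1, so geometric multiplicity = 2.
Every eigenvalue has geometric = algebraic multiplicity, so T is diagonalizable.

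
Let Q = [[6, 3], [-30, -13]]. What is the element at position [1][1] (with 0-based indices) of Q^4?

Characteristic polynomial: t^2 + 7t + 12 = (t + 3)(t + 4), so the eigenvalues are -4, -3.
t=-3: eigenvector (1, -3).
t=-4: eigenvector (-3, 10).
P = [[1, -3], [-3, 10]], D = diag(-3, -4), P⁻¹ = [[10, 3], [3, 1]].
Q⁴ = P·diag(81, 256)·P⁻¹ = [[-1494, -525], [5250, 1831]].
The requested entry is 1831.

1831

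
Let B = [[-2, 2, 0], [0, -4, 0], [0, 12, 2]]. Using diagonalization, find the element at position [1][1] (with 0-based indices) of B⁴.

Characteristic polynomial: s^3 + 4s^2 - 4s - 16 = (s - 2)(s + 2)(s + 4), so the eigenvalues are -4, -2, 2.
s=-2: eigenvector (1, 0, 0).
s=2: eigenvector (0, 0, 1).
s=-4: eigenvector (-1, 1, -2).
P = [[1, 0, -1], [0, 0, 1], [0, 1, -2]], D = diag(-2, 2, -4), P⁻¹ = [[1, 1, 0], [0, 2, 1], [0, 1, 0]].
B⁴ = P·diag(16, 16, 256)·P⁻¹ = [[16, -240, 0], [0, 256, 0], [0, -480, 16]].
The requested entry is 256.

256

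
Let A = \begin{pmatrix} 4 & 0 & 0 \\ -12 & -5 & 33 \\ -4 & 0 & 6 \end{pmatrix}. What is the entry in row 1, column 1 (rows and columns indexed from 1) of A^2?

Characteristic polynomial: t^3 - 5t^2 - 26t + 120 = (t - 6)(t - 4)(t + 5), so the eigenvalues are -5, 4, 6.
t=4: eigenvector (1, 6, 2).
t=6: eigenvector (0, 3, 1).
t=-5: eigenvector (0, -1, 0).
P = [[1, 0, 0], [6, 3, -1], [2, 1, 0]], D = diag(4, 6, -5), P⁻¹ = [[1, 0, 0], [-2, 0, 1], [0, -1, 3]].
A² = P·diag(16, 36, 25)·P⁻¹ = [[16, 0, 0], [-120, 25, 33], [-40, 0, 36]].
The requested entry is 16.

16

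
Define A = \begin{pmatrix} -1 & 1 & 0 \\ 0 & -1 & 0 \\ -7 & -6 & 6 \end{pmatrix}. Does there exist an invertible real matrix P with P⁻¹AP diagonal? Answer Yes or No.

Characteristic polynomial: p(t) = t^3 - 4t^2 - 11t - 6 = (t - 6)(t + 1)^2.
t = -1 has algebraic multiplicity 2; rank(A + 1I) = 2, so geometric multiplicity = 1.
Geometric multiplicity < algebraic multiplicity, so A is not diagonalizable.

No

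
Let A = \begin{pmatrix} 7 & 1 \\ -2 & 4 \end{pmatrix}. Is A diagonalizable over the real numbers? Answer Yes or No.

Yes

Characteristic polynomial: p(r) = r^2 - 11r + 30 = (r - 6)(r - 5).
All 2 eigenvalues are distinct, so A is diagonalizable.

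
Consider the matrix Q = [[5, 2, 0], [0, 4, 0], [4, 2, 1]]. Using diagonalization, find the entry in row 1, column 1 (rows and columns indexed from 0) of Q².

Characteristic polynomial: μ^3 - 10μ^2 + 29μ - 20 = (μ - 5)(μ - 4)(μ - 1), so the eigenvalues are 1, 4, 5.
μ=5: eigenvector (1, 0, 1).
μ=1: eigenvector (0, 0, 1).
μ=4: eigenvector (-2, 1, -2).
P = [[1, 0, -2], [0, 0, 1], [1, 1, -2]], D = diag(5, 1, 4), P⁻¹ = [[1, 2, 0], [-1, 0, 1], [0, 1, 0]].
Q² = P·diag(25, 1, 16)·P⁻¹ = [[25, 18, 0], [0, 16, 0], [24, 18, 1]].
The requested entry is 16.

16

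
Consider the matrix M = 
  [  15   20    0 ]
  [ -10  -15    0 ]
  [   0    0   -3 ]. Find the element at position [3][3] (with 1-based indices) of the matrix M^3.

-27

Characteristic polynomial: s^3 + 3s^2 - 25s - 75 = (s - 5)(s + 3)(s + 5), so the eigenvalues are -5, -3, 5.
s=5: eigenvector (2, -1, 0).
s=-5: eigenvector (1, -1, 0).
s=-3: eigenvector (0, 0, 1).
P = [[2, 1, 0], [-1, -1, 0], [0, 0, 1]], D = diag(5, -5, -3), P⁻¹ = [[1, 1, 0], [-1, -2, 0], [0, 0, 1]].
M³ = P·diag(125, -125, -27)·P⁻¹ = [[375, 500, 0], [-250, -375, 0], [0, 0, -27]].
The requested entry is -27.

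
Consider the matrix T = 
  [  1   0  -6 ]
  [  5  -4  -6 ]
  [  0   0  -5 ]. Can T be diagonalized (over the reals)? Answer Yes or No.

Yes

Characteristic polynomial: p(λ) = λ^3 + 8λ^2 + 11λ - 20 = (λ - 1)(λ + 4)(λ + 5).
All 3 eigenvalues are distinct, so T is diagonalizable.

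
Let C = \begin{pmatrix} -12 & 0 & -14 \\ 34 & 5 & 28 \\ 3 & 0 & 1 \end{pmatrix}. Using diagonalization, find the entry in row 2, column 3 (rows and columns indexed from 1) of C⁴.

Characteristic polynomial: r^3 + 6r^2 - 25r - 150 = (r - 5)(r + 5)(r + 6), so the eigenvalues are -6, -5, 5.
r=-6: eigenvector (7, -14, -3).
r=-5: eigenvector (-2, 4, 1).
r=5: eigenvector (0, 1, 0).
P = [[7, -2, 0], [-14, 4, 1], [-3, 1, 0]], D = diag(-6, -5, 5), P⁻¹ = [[1, 0, 2], [3, 0, 7], [2, 1, 0]].
C⁴ = P·diag(1296, 625, 625)·P⁻¹ = [[5322, 0, 9394], [-9394, 625, -18788], [-2013, 0, -3401]].
The requested entry is -18788.

-18788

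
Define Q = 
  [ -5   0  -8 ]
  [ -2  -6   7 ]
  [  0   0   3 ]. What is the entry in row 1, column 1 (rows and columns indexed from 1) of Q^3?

-125

Characteristic polynomial: r^3 + 8r^2 - 3r - 90 = (r - 3)(r + 5)(r + 6), so the eigenvalues are -6, -5, 3.
r=3: eigenvector (-1, 1, 1).
r=-6: eigenvector (0, 1, 0).
r=-5: eigenvector (1, -2, 0).
P = [[-1, 0, 1], [1, 1, -2], [1, 0, 0]], D = diag(3, -6, -5), P⁻¹ = [[0, 0, 1], [2, 1, 1], [1, 0, 1]].
Q³ = P·diag(27, -216, -125)·P⁻¹ = [[-125, 0, -152], [-182, -216, 61], [0, 0, 27]].
The requested entry is -125.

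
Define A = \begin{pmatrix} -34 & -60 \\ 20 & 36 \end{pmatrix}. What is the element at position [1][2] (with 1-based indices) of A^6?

-255360

Characteristic polynomial: μ^2 - 2μ - 24 = (μ - 6)(μ + 4), so the eigenvalues are -4, 6.
μ=-4: eigenvector (-2, 1).
μ=6: eigenvector (-3, 2).
P = [[-2, -3], [1, 2]], D = diag(-4, 6), P⁻¹ = [[-2, -3], [1, 2]].
A⁶ = P·diag(4096, 46656)·P⁻¹ = [[-123584, -255360], [85120, 174336]].
The requested entry is -255360.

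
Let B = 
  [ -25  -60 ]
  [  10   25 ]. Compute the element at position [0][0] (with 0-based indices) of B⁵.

-15625

Characteristic polynomial: r^2 - 25 = (r - 5)(r + 5), so the eigenvalues are -5, 5.
r=-5: eigenvector (3, -1).
r=5: eigenvector (-2, 1).
P = [[3, -2], [-1, 1]], D = diag(-5, 5), P⁻¹ = [[1, 2], [1, 3]].
B⁵ = P·diag(-3125, 3125)·P⁻¹ = [[-15625, -37500], [6250, 15625]].
The requested entry is -15625.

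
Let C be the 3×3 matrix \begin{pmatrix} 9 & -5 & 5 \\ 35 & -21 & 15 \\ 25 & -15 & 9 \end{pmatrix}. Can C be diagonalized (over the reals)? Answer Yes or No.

Yes

Characteristic polynomial: p(λ) = λ^3 + 3λ^2 - 22λ - 24 = (λ - 4)(λ + 1)(λ + 6).
All 3 eigenvalues are distinct, so C is diagonalizable.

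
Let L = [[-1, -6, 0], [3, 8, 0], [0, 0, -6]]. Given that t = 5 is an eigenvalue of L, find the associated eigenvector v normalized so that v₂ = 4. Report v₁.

-4

L − 5I = [[-6, -6, 0], [3, 3, 0], [0, 0, -11]].
Solving (L − 5I)v = 0 gives the eigenspace spanned by (-4, 4, 0).
With v₂ = 4, v = (-4, 4, 0), so v₁ = -4.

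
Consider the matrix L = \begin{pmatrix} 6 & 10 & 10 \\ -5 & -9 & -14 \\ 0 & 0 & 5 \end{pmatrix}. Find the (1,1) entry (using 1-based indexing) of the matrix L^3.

66

Characteristic polynomial: r^3 - 2r^2 - 19r + 20 = (r - 5)(r - 1)(r + 4), so the eigenvalues are -4, 1, 5.
r=-4: eigenvector (1, -1, 0).
r=1: eigenvector (2, -1, 0).
r=5: eigenvector (0, -1, 1).
P = [[1, 2, 0], [-1, -1, -1], [0, 0, 1]], D = diag(-4, 1, 5), P⁻¹ = [[-1, -2, -2], [1, 1, 1], [0, 0, 1]].
L³ = P·diag(-64, 1, 125)·P⁻¹ = [[66, 130, 130], [-65, -129, -254], [0, 0, 125]].
The requested entry is 66.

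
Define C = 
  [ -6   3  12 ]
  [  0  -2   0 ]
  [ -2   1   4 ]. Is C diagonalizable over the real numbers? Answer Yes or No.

Characteristic polynomial: p(t) = t^3 + 4t^2 + 4t = t(t + 2)^2.
t = -2 has algebraic multiplicity 2; rank(C + 2I) = 2, so geometric multiplicity = 1.
Geometric multiplicity < algebraic multiplicity, so C is not diagonalizable.

No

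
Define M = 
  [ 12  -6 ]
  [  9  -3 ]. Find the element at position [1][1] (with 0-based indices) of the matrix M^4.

-2349

Characteristic polynomial: μ^2 - 9μ + 18 = (μ - 6)(μ - 3), so the eigenvalues are 3, 6.
μ=6: eigenvector (1, 1).
μ=3: eigenvector (2, 3).
P = [[1, 2], [1, 3]], D = diag(6, 3), P⁻¹ = [[3, -2], [-1, 1]].
M⁴ = P·diag(1296, 81)·P⁻¹ = [[3726, -2430], [3645, -2349]].
The requested entry is -2349.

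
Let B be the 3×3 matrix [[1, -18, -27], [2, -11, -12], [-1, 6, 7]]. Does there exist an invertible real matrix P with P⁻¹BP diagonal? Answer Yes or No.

Characteristic polynomial: p(μ) = μ^3 + 3μ^2 - 4 = (μ - 1)(μ + 2)^2.
μ = -2 has algebraic multiplicity 2; rank(B + 2I) = 2, so geometric multiplicity = 1.
Geometric multiplicity < algebraic multiplicity, so B is not diagonalizable.

No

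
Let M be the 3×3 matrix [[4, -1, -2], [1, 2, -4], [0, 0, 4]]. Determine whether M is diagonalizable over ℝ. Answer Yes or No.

No

Characteristic polynomial: p(λ) = λ^3 - 10λ^2 + 33λ - 36 = (λ - 4)(λ - 3)^2.
λ = 3 has algebraic multiplicity 2; rank(M − 3I) = 2, so geometric multiplicity = 1.
Geometric multiplicity < algebraic multiplicity, so M is not diagonalizable.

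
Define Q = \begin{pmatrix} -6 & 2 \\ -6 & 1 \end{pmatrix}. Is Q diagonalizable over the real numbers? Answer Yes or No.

Yes

Characteristic polynomial: p(μ) = μ^2 + 5μ + 6 = (μ + 2)(μ + 3).
All 2 eigenvalues are distinct, so Q is diagonalizable.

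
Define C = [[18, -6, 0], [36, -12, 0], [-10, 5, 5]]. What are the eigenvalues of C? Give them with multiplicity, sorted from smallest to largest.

Characteristic polynomial: p(μ) = μ^3 - 11μ^2 + 30μ = μ(μ - 6)(μ - 5).
Roots (with multiplicity): 0, 5, 6.

0, 5, 6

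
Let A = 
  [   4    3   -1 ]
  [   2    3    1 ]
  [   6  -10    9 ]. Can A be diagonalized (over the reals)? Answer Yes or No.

Characteristic polynomial: p(s) = s^3 - 16s^2 + 85s - 150 = (s - 6)(s - 5)^2.
s = 5 has algebraic multiplicity 2; rank(A − 5I) = 2, so geometric multiplicity = 1.
Geometric multiplicity < algebraic multiplicity, so A is not diagonalizable.

No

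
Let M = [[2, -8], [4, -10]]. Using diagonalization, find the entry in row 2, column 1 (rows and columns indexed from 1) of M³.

Characteristic polynomial: s^2 + 8s + 12 = (s + 2)(s + 6), so the eigenvalues are -6, -2.
s=-6: eigenvector (1, 1).
s=-2: eigenvector (-2, -1).
P = [[1, -2], [1, -1]], D = diag(-6, -2), P⁻¹ = [[-1, 2], [-1, 1]].
M³ = P·diag(-216, -8)·P⁻¹ = [[200, -416], [208, -424]].
The requested entry is 208.

208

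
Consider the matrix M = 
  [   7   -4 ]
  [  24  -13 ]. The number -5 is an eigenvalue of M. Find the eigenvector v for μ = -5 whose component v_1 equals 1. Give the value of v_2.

3

M + 5I = [[12, -4], [24, -8]].
Solving (M + 5I)v = 0 gives the eigenspace spanned by (1, 3).
With v_1 = 1, v = (1, 3), so v_2 = 3.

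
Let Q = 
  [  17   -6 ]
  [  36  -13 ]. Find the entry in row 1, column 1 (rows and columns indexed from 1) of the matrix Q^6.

46873

Characteristic polynomial: s^2 - 4s - 5 = (s - 5)(s + 1), so the eigenvalues are -1, 5.
s=-1: eigenvector (1, 3).
s=5: eigenvector (1, 2).
P = [[1, 1], [3, 2]], D = diag(-1, 5), P⁻¹ = [[-2, 1], [3, -1]].
Q⁶ = P·diag(1, 15625)·P⁻¹ = [[46873, -15624], [93744, -31247]].
The requested entry is 46873.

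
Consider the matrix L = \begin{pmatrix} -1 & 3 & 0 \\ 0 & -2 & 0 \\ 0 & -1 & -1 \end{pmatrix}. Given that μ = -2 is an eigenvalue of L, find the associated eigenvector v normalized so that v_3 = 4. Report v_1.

L + 2I = [[1, 3, 0], [0, 0, 0], [0, -1, 1]].
Solving (L + 2I)v = 0 gives the eigenspace spanned by (-12, 4, 4).
With v_3 = 4, v = (-12, 4, 4), so v_1 = -12.

-12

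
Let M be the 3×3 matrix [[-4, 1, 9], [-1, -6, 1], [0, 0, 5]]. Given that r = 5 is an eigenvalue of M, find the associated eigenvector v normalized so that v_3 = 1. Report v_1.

M − 5I = [[-9, 1, 9], [-1, -11, 1], [0, 0, 0]].
Solving (M − 5I)v = 0 gives the eigenspace spanned by (1, 0, 1).
With v_3 = 1, v = (1, 0, 1), so v_1 = 1.

1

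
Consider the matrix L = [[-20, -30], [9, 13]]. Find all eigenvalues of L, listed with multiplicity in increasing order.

Characteristic polynomial: p(s) = s^2 + 7s + 10 = (s + 2)(s + 5).
Roots (with multiplicity): -5, -2.

-5, -2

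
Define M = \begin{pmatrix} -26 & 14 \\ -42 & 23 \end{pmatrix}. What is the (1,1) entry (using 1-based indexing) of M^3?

Characteristic polynomial: s^2 + 3s - 10 = (s - 2)(s + 5), so the eigenvalues are -5, 2.
s=-5: eigenvector (2, 3).
s=2: eigenvector (1, 2).
P = [[2, 1], [3, 2]], D = diag(-5, 2), P⁻¹ = [[2, -1], [-3, 2]].
M³ = P·diag(-125, 8)·P⁻¹ = [[-524, 266], [-798, 407]].
The requested entry is -524.

-524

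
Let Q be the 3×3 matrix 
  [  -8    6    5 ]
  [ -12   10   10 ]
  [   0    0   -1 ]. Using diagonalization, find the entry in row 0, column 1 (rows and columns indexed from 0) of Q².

12

Characteristic polynomial: μ^3 - μ^2 - 10μ - 8 = (μ - 4)(μ + 1)(μ + 2), so the eigenvalues are -2, -1, 4.
μ=-2: eigenvector (-1, -1, 0).
μ=4: eigenvector (1, 2, 0).
μ=-1: eigenvector (-1, -2, 1).
P = [[-1, 1, -1], [-1, 2, -2], [0, 0, 1]], D = diag(-2, 4, -1), P⁻¹ = [[-2, 1, 0], [-1, 1, 1], [0, 0, 1]].
Q² = P·diag(4, 16, 1)·P⁻¹ = [[-8, 12, 15], [-24, 28, 30], [0, 0, 1]].
The requested entry is 12.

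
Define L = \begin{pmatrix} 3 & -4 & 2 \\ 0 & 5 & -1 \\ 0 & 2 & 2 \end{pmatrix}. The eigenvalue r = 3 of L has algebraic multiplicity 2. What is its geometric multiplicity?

L − 3I = [[0, -4, 2], [0, 2, -1], [0, 2, -1]].
This matrix has rank 1, so its null space has dimension 3 − 1 = 2.

2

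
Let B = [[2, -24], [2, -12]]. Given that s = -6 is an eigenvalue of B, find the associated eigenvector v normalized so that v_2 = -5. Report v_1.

-15

B + 6I = [[8, -24], [2, -6]].
Solving (B + 6I)v = 0 gives the eigenspace spanned by (-15, -5).
With v_2 = -5, v = (-15, -5), so v_1 = -15.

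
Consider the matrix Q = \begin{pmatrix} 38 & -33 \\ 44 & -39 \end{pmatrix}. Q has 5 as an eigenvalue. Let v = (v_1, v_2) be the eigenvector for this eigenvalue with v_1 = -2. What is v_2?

-2

Q − 5I = [[33, -33], [44, -44]].
Solving (Q − 5I)v = 0 gives the eigenspace spanned by (-2, -2).
With v_1 = -2, v = (-2, -2), so v_2 = -2.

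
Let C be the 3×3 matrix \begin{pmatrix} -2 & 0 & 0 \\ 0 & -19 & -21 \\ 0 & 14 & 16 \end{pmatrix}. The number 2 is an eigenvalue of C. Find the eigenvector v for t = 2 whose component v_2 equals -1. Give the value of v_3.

C − 2I = [[-4, 0, 0], [0, -21, -21], [0, 14, 14]].
Solving (C − 2I)v = 0 gives the eigenspace spanned by (0, -1, 1).
With v_2 = -1, v = (0, -1, 1), so v_3 = 1.

1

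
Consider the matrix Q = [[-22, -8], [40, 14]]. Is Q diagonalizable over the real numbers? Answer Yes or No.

Characteristic polynomial: p(t) = t^2 + 8t + 12 = (t + 2)(t + 6).
All 2 eigenvalues are distinct, so Q is diagonalizable.

Yes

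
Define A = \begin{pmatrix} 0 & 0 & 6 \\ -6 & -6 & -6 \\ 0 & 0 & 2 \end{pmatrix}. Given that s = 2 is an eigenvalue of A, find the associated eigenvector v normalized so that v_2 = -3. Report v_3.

A − 2I = [[-2, 0, 6], [-6, -8, -6], [0, 0, 0]].
Solving (A − 2I)v = 0 gives the eigenspace spanned by (3, -3, 1).
With v_2 = -3, v = (3, -3, 1), so v_3 = 1.

1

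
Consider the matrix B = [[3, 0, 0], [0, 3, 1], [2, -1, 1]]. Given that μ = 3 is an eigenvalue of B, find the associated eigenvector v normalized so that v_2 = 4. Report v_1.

2

B − 3I = [[0, 0, 0], [0, 0, 1], [2, -1, -2]].
Solving (B − 3I)v = 0 gives the eigenspace spanned by (2, 4, 0).
With v_2 = 4, v = (2, 4, 0), so v_1 = 2.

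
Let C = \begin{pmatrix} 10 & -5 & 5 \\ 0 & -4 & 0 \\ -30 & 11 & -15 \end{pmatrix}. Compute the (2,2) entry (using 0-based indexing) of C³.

Characteristic polynomial: t^3 + 9t^2 + 20t = t(t + 4)(t + 5), so the eigenvalues are -5, -4, 0.
t=-4: eigenvector (0, 1, 1).
t=0: eigenvector (1, 0, -2).
t=-5: eigenvector (-1, 0, 3).
P = [[0, 1, -1], [1, 0, 0], [1, -2, 3]], D = diag(-4, 0, -5), P⁻¹ = [[0, 1, 0], [3, -1, 1], [2, -1, 1]].
C³ = P·diag(-64, 0, -125)·P⁻¹ = [[250, -125, 125], [0, -64, 0], [-750, 311, -375]].
The requested entry is -375.

-375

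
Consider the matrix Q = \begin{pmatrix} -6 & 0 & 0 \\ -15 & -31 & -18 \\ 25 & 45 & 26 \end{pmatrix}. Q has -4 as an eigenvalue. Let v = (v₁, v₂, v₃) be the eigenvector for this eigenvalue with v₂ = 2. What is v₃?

-3

Q + 4I = [[-2, 0, 0], [-15, -27, -18], [25, 45, 30]].
Solving (Q + 4I)v = 0 gives the eigenspace spanned by (0, 2, -3).
With v₂ = 2, v = (0, 2, -3), so v₃ = -3.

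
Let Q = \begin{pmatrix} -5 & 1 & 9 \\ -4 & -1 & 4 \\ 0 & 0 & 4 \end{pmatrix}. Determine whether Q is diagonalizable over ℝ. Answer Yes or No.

Characteristic polynomial: p(μ) = μ^3 + 2μ^2 - 15μ - 36 = (μ - 4)(μ + 3)^2.
μ = -3 has algebraic multiplicity 2; rank(Q + 3I) = 2, so geometric multiplicity = 1.
Geometric multiplicity < algebraic multiplicity, so Q is not diagonalizable.

No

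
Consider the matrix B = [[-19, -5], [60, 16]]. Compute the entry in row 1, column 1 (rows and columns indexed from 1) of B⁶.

16381

Characteristic polynomial: t^2 + 3t - 4 = (t - 1)(t + 4), so the eigenvalues are -4, 1.
t=1: eigenvector (-1, 4).
t=-4: eigenvector (1, -3).
P = [[-1, 1], [4, -3]], D = diag(1, -4), P⁻¹ = [[3, 1], [4, 1]].
B⁶ = P·diag(1, 4096)·P⁻¹ = [[16381, 4095], [-49140, -12284]].
The requested entry is 16381.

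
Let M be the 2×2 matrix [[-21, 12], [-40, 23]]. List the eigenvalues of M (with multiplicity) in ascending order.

-1, 3

Characteristic polynomial: p(λ) = λ^2 - 2λ - 3 = (λ - 3)(λ + 1).
Roots (with multiplicity): -1, 3.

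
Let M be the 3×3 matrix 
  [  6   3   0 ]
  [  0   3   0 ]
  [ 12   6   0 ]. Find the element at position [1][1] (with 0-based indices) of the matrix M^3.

27

Characteristic polynomial: s^3 - 9s^2 + 18s = s(s - 6)(s - 3), so the eigenvalues are 0, 3, 6.
s=6: eigenvector (1, 0, 2).
s=3: eigenvector (-1, 1, -2).
s=0: eigenvector (0, 0, 1).
P = [[1, -1, 0], [0, 1, 0], [2, -2, 1]], D = diag(6, 3, 0), P⁻¹ = [[1, 1, 0], [0, 1, 0], [-2, 0, 1]].
M³ = P·diag(216, 27, 0)·P⁻¹ = [[216, 189, 0], [0, 27, 0], [432, 378, 0]].
The requested entry is 27.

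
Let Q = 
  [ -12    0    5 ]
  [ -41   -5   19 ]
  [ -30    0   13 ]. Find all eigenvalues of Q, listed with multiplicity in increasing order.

Characteristic polynomial: p(s) = s^3 + 4s^2 - 11s - 30 = (s - 3)(s + 2)(s + 5).
Roots (with multiplicity): -5, -2, 3.

-5, -2, 3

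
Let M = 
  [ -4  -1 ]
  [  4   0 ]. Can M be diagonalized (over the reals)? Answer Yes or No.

Characteristic polynomial: p(μ) = μ^2 + 4μ + 4 = (μ + 2)^2.
μ = -2 has algebraic multiplicity 2; rank(M + 2I) = 1, so geometric multiplicity = 1.
Geometric multiplicity < algebraic multiplicity, so M is not diagonalizable.

No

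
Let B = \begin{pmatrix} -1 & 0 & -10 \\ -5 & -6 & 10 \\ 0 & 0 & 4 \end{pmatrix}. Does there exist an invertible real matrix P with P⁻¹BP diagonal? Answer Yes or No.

Yes

Characteristic polynomial: p(μ) = μ^3 + 3μ^2 - 22μ - 24 = (μ - 4)(μ + 1)(μ + 6).
All 3 eigenvalues are distinct, so B is diagonalizable.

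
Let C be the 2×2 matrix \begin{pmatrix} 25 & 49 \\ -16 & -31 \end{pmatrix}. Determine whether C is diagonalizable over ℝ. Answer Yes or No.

Characteristic polynomial: p(λ) = λ^2 + 6λ + 9 = (λ + 3)^2.
λ = -3 has algebraic multiplicity 2; rank(C + 3I) = 1, so geometric multiplicity = 1.
Geometric multiplicity < algebraic multiplicity, so C is not diagonalizable.

No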